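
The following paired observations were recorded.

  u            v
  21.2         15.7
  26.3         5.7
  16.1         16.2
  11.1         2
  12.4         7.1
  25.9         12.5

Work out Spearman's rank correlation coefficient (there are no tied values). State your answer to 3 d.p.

0.200

Rank u: 4, 6, 3, 1, 2, 5
Rank v: 5, 2, 6, 1, 3, 4
d = rank(u) − rank(v): -1, 4, -3, 0, -1, 1; Σd² = 28
ρ = 1 − 6Σd² / [n(n²−1)] = 1 − 6×28 / (6×35) = 1 − 168/210 ≈ 0.200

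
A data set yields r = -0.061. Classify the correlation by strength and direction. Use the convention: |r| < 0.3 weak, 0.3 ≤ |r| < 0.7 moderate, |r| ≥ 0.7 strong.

r = -0.061 < 0 so the relationship is negative.
|r| = 0.061, which falls in the weak range.

weak negative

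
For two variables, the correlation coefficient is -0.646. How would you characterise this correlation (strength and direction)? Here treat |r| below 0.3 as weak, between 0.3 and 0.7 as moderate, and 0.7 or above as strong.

r = -0.646 < 0 so the relationship is negative.
|r| = 0.646, which falls in the moderate range.

moderate negative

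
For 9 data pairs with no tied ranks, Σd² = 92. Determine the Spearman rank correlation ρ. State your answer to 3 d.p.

ρ = 1 − 6Σd² / [n(n²−1)] = 1 − 6×92 / (9×80)
  = 1 − 552/720 = 1 − 0.7667 ≈ 0.233

0.233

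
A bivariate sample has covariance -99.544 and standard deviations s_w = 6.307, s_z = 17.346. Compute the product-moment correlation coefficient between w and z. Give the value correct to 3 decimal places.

-0.910

r = Cov(w,z) / (s_w · s_z) = -99.544 / (6.307 × 17.346)
  = -99.544 / 109.4012 ≈ -0.910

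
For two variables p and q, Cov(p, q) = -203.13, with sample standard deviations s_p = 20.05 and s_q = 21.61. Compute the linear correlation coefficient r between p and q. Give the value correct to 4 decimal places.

r = Cov(p,q) / (s_p · s_q) = -203.13 / (20.05 × 21.61)
  = -203.13 / 433.2805 ≈ -0.4688

-0.4688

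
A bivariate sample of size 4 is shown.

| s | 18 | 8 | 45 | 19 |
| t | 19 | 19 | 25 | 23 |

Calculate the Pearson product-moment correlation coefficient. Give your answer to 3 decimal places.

0.851

n = 4, Σs = 90, Σt = 86, Σs² = 2774, Σt² = 1876, Σst = 2056
nΣst − ΣsΣt = 8224 − 7740 = 484
nΣs² − (Σs)² = 11096 − 8100 = 2996; nΣt² − (Σt)² = 7504 − 7396 = 108
r = 484 / √(2996 × 108) = 484 / 568.8304 ≈ 0.851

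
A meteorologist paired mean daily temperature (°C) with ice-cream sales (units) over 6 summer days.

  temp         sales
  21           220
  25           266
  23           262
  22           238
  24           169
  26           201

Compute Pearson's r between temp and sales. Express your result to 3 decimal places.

n = 6, Σx = 141, Σy = 1356, Σx² = 3331, Σy² = 313406, Σxy = 31814
nΣxy − ΣxΣy = 190884 − 191196 = -312
nΣx² − (Σx)² = 19986 − 19881 = 105; nΣy² − (Σy)² = 1880436 − 1838736 = 41700
r = -312 / √(105 × 41700) = -312 / 2092.4866 ≈ -0.149

-0.149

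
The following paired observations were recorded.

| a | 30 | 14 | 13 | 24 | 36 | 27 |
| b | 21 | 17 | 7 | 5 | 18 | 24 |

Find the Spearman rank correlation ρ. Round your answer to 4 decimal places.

0.6000

Rank a: 5, 2, 1, 3, 6, 4
Rank b: 5, 3, 2, 1, 4, 6
d = rank(a) − rank(b): 0, -1, -1, 2, 2, -2; Σd² = 14
ρ = 1 − 6Σd² / [n(n²−1)] = 1 − 6×14 / (6×35) = 1 − 84/210 ≈ 0.6000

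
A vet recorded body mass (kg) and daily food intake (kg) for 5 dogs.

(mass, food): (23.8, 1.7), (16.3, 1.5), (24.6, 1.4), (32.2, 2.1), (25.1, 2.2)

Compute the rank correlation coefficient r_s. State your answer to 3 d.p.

0.600

Rank mass: 2, 1, 3, 5, 4
Rank food: 3, 2, 1, 4, 5
d = rank(mass) − rank(food): -1, -1, 2, 1, -1; Σd² = 8
ρ = 1 − 6Σd² / [n(n²−1)] = 1 − 6×8 / (5×24) = 1 − 48/120 ≈ 0.600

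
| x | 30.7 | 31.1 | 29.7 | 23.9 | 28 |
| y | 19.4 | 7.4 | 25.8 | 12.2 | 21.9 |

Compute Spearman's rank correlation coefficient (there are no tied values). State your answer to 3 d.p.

-0.300

Rank x: 4, 5, 3, 1, 2
Rank y: 3, 1, 5, 2, 4
d = rank(x) − rank(y): 1, 4, -2, -1, -2; Σd² = 26
ρ = 1 − 6Σd² / [n(n²−1)] = 1 − 6×26 / (5×24) = 1 − 156/120 ≈ -0.300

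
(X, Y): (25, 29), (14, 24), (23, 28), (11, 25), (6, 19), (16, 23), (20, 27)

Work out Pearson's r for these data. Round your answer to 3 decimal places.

0.917

n = 7, ΣX = 115, ΣY = 175, ΣX² = 2163, ΣY² = 4445, ΣXY = 3002
nΣXY − ΣXΣY = 21014 − 20125 = 889
nΣX² − (ΣX)² = 15141 − 13225 = 1916; nΣY² − (ΣY)² = 31115 − 30625 = 490
r = 889 / √(1916 × 490) = 889 / 968.9376 ≈ 0.917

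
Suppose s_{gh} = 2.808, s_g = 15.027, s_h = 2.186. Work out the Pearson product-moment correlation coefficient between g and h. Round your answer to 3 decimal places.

r = Cov(g,h) / (s_g · s_h) = 2.808 / (15.027 × 2.186)
  = 2.808 / 32.8490 ≈ 0.085

0.085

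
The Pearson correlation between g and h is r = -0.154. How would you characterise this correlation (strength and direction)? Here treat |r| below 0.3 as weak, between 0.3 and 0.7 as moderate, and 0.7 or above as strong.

r = -0.154 < 0 so the relationship is negative.
|r| = 0.154, which falls in the weak range.

weak negative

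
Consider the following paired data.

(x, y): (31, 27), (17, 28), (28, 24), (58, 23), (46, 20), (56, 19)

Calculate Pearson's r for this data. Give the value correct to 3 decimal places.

n = 6, Σx = 236, Σy = 141, Σx² = 10650, Σy² = 3379, Σxy = 5303
nΣxy − ΣxΣy = 31818 − 33276 = -1458
nΣx² − (Σx)² = 63900 − 55696 = 8204; nΣy² − (Σy)² = 20274 − 19881 = 393
r = -1458 / √(8204 × 393) = -1458 / 1795.5980 ≈ -0.812

-0.812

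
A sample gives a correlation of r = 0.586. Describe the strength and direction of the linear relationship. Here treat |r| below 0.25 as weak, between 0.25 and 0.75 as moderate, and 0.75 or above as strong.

r = 0.586 > 0 so the relationship is positive.
|r| = 0.586, which falls in the moderate range.

moderate positive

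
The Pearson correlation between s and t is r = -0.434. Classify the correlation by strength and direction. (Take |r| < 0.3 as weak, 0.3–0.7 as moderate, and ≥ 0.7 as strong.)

moderate negative

r = -0.434 < 0 so the relationship is negative.
|r| = 0.434, which falls in the moderate range.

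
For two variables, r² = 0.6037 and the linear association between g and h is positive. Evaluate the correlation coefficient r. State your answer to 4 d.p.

0.7770

|r| = √0.6037 = 0.7770
The association is positive, so r = 0.7770.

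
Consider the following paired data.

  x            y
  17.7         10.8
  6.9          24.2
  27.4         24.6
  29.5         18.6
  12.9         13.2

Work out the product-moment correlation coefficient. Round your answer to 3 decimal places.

n = 5, Σx = 94.4, Σy = 91.4, Σx² = 2148.32, Σy² = 1827.64, Σxy = 1751.16
nΣxy − ΣxΣy = 8755.8 − 8628.16 = 127.64
nΣx² − (Σx)² = 10741.6 − 8911.36 = 1830.24; nΣy² − (Σy)² = 9138.2 − 8353.96 = 784.24
r = 127.64 / √(1830.24 × 784.24) = 127.64 / 1198.0599 ≈ 0.107

0.107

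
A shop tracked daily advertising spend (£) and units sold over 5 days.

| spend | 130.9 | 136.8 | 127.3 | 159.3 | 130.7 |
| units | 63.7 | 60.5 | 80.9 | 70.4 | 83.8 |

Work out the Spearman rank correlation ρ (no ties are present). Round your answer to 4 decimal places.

Rank spend: 3, 4, 1, 5, 2
Rank units: 2, 1, 4, 3, 5
d = rank(spend) − rank(units): 1, 3, -3, 2, -3; Σd² = 32
ρ = 1 − 6Σd² / [n(n²−1)] = 1 − 6×32 / (5×24) = 1 − 192/120 ≈ -0.6000

-0.6000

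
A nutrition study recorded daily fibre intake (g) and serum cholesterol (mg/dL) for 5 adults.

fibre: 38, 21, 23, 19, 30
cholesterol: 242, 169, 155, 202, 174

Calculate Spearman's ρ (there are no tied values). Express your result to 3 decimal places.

0.300

Rank fibre: 5, 2, 3, 1, 4
Rank cholesterol: 5, 2, 1, 4, 3
d = rank(fibre) − rank(cholesterol): 0, 0, 2, -3, 1; Σd² = 14
ρ = 1 − 6Σd² / [n(n²−1)] = 1 − 6×14 / (5×24) = 1 − 84/120 ≈ 0.300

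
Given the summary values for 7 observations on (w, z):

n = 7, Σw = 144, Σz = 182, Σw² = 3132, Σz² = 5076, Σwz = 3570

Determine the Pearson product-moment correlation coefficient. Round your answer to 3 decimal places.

r = (nΣwz − ΣwΣz) / √[(nΣw² − (Σw)²)(nΣz² − (Σz)²)]
Numerator: 7×3570 − 144×182 = -1218
Denominator: √[(21924 − 20736)(35532 − 33124)] = √[1188 × 2408] = 1691.3616
r = -1218 / 1691.3616 ≈ -0.720

-0.720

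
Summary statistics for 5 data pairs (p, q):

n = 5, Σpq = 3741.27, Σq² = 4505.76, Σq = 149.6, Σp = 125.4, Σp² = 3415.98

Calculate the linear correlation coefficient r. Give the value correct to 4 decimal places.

-0.1192

r = (nΣpq − ΣpΣq) / √[(nΣp² − (Σp)²)(nΣq² − (Σq)²)]
Numerator: 5×3741.27 − 125.4×149.6 = -53.49
Denominator: √[(17079.9 − 15725.16)(22528.8 − 22380.16)] = √[1354.74 × 148.64] = 448.7411
r = -53.49 / 448.7411 ≈ -0.1192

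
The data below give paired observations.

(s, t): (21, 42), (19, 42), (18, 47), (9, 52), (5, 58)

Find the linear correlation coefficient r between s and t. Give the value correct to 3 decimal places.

n = 5, Σs = 72, Σt = 241, Σs² = 1232, Σt² = 11805, Σst = 3284
nΣst − ΣsΣt = 16420 − 17352 = -932
nΣs² − (Σs)² = 6160 − 5184 = 976; nΣt² − (Σt)² = 59025 − 58081 = 944
r = -932 / √(976 × 944) = -932 / 959.8667 ≈ -0.971

-0.971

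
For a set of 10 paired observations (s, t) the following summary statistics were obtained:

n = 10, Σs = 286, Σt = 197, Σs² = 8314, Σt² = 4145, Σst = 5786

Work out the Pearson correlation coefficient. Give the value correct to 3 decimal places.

r = (nΣst − ΣsΣt) / √[(nΣs² − (Σs)²)(nΣt² − (Σt)²)]
Numerator: 10×5786 − 286×197 = 1518
Denominator: √[(83140 − 81796)(41450 − 38809)] = √[1344 × 2641] = 1884.0127
r = 1518 / 1884.0127 ≈ 0.806

0.806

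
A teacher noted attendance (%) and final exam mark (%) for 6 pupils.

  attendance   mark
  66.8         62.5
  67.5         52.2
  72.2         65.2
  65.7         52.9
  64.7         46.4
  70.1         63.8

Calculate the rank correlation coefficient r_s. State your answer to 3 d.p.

0.829

Rank attendance: 3, 4, 6, 2, 1, 5
Rank mark: 4, 2, 6, 3, 1, 5
d = rank(attendance) − rank(mark): -1, 2, 0, -1, 0, 0; Σd² = 6
ρ = 1 − 6Σd² / [n(n²−1)] = 1 − 6×6 / (6×35) = 1 − 36/210 ≈ 0.829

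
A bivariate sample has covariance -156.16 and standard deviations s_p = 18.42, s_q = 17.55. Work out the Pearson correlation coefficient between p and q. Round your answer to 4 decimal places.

r = Cov(p,q) / (s_p · s_q) = -156.16 / (18.42 × 17.55)
  = -156.16 / 323.2710 ≈ -0.4831

-0.4831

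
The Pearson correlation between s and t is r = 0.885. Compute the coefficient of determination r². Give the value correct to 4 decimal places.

r² = (0.885)² = 0.7832

0.7832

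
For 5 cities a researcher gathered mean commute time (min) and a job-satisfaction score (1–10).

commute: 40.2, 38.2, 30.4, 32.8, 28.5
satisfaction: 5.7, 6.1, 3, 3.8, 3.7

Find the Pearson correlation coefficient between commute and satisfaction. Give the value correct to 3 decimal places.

n = 5, Σx = 170.1, Σy = 22.3, Σx² = 5887.53, Σy² = 106.83, Σxy = 783.45
nΣxy − ΣxΣy = 3917.25 − 3793.23 = 124.02
nΣx² − (Σx)² = 29437.65 − 28934.01 = 503.64; nΣy² − (Σy)² = 534.15 − 497.29 = 36.86
r = 124.02 / √(503.64 × 36.86) = 124.02 / 136.2504 ≈ 0.910

0.910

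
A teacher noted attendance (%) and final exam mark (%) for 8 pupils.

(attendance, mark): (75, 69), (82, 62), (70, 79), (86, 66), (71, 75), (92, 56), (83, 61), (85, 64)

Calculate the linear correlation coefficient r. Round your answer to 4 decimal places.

-0.9250

n = 8, Σx = 644, Σy = 532, Σx² = 52264, Σy² = 35780, Σxy = 42445
nΣxy − ΣxΣy = 339560 − 342608 = -3048
nΣx² − (Σx)² = 418112 − 414736 = 3376; nΣy² − (Σy)² = 286240 − 283024 = 3216
r = -3048 / √(3376 × 3216) = -3048 / 3295.0290 ≈ -0.9250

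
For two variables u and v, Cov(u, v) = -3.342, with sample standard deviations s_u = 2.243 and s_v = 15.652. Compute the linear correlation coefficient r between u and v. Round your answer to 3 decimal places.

-0.095

r = Cov(u,v) / (s_u · s_v) = -3.342 / (2.243 × 15.652)
  = -3.342 / 35.1074 ≈ -0.095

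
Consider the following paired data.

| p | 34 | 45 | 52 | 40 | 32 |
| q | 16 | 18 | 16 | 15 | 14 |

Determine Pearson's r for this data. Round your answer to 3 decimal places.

n = 5, Σp = 203, Σq = 79, Σp² = 8509, Σq² = 1257, Σpq = 3234
nΣpq − ΣpΣq = 16170 − 16037 = 133
nΣp² − (Σp)² = 42545 − 41209 = 1336; nΣq² − (Σq)² = 6285 − 6241 = 44
r = 133 / √(1336 × 44) = 133 / 242.4541 ≈ 0.549

0.549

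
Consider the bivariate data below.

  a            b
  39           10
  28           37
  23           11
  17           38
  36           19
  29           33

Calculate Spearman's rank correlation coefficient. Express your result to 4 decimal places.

Rank a: 6, 3, 2, 1, 5, 4
Rank b: 1, 5, 2, 6, 3, 4
d = rank(a) − rank(b): 5, -2, 0, -5, 2, 0; Σd² = 58
ρ = 1 − 6Σd² / [n(n²−1)] = 1 − 6×58 / (6×35) = 1 − 348/210 ≈ -0.6571

-0.6571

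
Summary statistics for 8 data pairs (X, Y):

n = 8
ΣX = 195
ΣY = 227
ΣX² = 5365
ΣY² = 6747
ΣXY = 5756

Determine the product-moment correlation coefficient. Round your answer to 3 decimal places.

0.515

r = (nΣXY − ΣXΣY) / √[(nΣX² − (ΣX)²)(nΣY² − (ΣY)²)]
Numerator: 8×5756 − 195×227 = 1783
Denominator: √[(42920 − 38025)(53976 − 51529)] = √[4895 × 2447] = 3460.9341
r = 1783 / 3460.9341 ≈ 0.515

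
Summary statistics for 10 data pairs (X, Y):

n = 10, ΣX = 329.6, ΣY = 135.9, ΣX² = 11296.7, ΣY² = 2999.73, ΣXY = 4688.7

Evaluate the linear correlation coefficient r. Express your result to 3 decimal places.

0.296

r = (nΣXY − ΣXΣY) / √[(nΣX² − (ΣX)²)(nΣY² − (ΣY)²)]
Numerator: 10×4688.7 − 329.6×135.9 = 2094.36
Denominator: √[(112967 − 108636.16)(29997.3 − 18468.81)] = √[4330.84 × 11528.49] = 7065.9780
r = 2094.36 / 7065.9780 ≈ 0.296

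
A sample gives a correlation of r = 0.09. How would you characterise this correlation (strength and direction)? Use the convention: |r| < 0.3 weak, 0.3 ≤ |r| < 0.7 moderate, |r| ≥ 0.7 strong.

r = 0.09 > 0 so the relationship is positive.
|r| = 0.09, which falls in the weak range.

weak positive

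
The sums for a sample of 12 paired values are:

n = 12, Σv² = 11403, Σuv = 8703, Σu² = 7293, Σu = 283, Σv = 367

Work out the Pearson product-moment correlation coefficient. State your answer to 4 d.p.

0.1440

r = (nΣuv − ΣuΣv) / √[(nΣu² − (Σu)²)(nΣv² − (Σv)²)]
Numerator: 12×8703 − 283×367 = 575
Denominator: √[(87516 − 80089)(136836 − 134689)] = √[7427 × 2147] = 3993.2154
r = 575 / 3993.2154 ≈ 0.1440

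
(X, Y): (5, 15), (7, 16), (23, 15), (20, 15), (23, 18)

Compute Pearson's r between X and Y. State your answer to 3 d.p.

n = 5, ΣX = 78, ΣY = 79, ΣX² = 1532, ΣY² = 1255, ΣXY = 1246
nΣXY − ΣXΣY = 6230 − 6162 = 68
nΣX² − (ΣX)² = 7660 − 6084 = 1576; nΣY² − (ΣY)² = 6275 − 6241 = 34
r = 68 / √(1576 × 34) = 68 / 231.4822 ≈ 0.294

0.294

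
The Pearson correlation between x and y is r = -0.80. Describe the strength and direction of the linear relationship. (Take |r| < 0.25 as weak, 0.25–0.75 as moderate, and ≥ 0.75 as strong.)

r = -0.80 < 0 so the relationship is negative.
|r| = 0.80, which falls in the strong range.

strong negative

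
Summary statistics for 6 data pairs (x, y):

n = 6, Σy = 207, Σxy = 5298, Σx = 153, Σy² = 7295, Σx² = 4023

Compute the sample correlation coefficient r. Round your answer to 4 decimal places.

0.1428

r = (nΣxy − ΣxΣy) / √[(nΣx² − (Σx)²)(nΣy² − (Σy)²)]
Numerator: 6×5298 − 153×207 = 117
Denominator: √[(24138 − 23409)(43770 − 42849)] = √[729 × 921] = 819.3955
r = 117 / 819.3955 ≈ 0.1428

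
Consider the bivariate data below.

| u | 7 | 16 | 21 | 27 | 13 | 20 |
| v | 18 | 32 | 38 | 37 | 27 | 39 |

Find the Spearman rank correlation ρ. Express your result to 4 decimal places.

0.7714

Rank u: 1, 3, 5, 6, 2, 4
Rank v: 1, 3, 5, 4, 2, 6
d = rank(u) − rank(v): 0, 0, 0, 2, 0, -2; Σd² = 8
ρ = 1 − 6Σd² / [n(n²−1)] = 1 − 6×8 / (6×35) = 1 − 48/210 ≈ 0.7714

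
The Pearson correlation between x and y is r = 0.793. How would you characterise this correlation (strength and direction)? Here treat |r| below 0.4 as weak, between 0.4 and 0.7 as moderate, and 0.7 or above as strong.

strong positive

r = 0.793 > 0 so the relationship is positive.
|r| = 0.793, which falls in the strong range.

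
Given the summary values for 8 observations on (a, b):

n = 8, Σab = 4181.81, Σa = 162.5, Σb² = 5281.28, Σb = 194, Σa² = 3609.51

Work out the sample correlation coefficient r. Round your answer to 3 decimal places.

0.572

r = (nΣab − ΣaΣb) / √[(nΣa² − (Σa)²)(nΣb² − (Σb)²)]
Numerator: 8×4181.81 − 162.5×194 = 1929.48
Denominator: √[(28876.08 − 26406.25)(42250.24 − 37636)] = √[2469.83 × 4614.24] = 3375.8537
r = 1929.48 / 3375.8537 ≈ 0.572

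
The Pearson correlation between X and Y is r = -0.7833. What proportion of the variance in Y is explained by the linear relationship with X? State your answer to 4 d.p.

r² = (-0.7833)² = 0.6136

0.6136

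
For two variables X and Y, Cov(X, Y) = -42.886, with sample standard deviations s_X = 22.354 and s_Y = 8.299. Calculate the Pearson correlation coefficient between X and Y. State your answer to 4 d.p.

-0.2312

r = Cov(X,Y) / (s_X · s_Y) = -42.886 / (22.354 × 8.299)
  = -42.886 / 185.5158 ≈ -0.2312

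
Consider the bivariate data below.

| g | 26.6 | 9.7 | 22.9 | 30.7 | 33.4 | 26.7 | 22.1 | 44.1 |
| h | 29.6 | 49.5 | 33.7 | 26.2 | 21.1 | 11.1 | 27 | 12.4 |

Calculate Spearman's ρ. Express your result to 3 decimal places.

-0.786

Rank g: 4, 1, 3, 6, 7, 5, 2, 8
Rank h: 6, 8, 7, 4, 3, 1, 5, 2
d = rank(g) − rank(h): -2, -7, -4, 2, 4, 4, -3, 6; Σd² = 150
ρ = 1 − 6Σd² / [n(n²−1)] = 1 − 6×150 / (8×63) = 1 − 900/504 ≈ -0.786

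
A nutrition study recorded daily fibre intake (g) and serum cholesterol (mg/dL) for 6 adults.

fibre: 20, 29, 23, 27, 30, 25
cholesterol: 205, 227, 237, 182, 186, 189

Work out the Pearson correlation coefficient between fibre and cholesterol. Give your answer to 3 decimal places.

-0.263

n = 6, Σx = 154, Σy = 1226, Σx² = 4024, Σy² = 253164, Σxy = 31353
nΣxy − ΣxΣy = 188118 − 188804 = -686
nΣx² − (Σx)² = 24144 − 23716 = 428; nΣy² − (Σy)² = 1518984 − 1503076 = 15908
r = -686 / √(428 × 15908) = -686 / 2609.3340 ≈ -0.263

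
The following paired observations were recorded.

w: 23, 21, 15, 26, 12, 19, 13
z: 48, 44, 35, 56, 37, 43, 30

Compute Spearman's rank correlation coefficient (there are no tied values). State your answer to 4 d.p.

Rank w: 6, 5, 3, 7, 1, 4, 2
Rank z: 6, 5, 2, 7, 3, 4, 1
d = rank(w) − rank(z): 0, 0, 1, 0, -2, 0, 1; Σd² = 6
ρ = 1 − 6Σd² / [n(n²−1)] = 1 − 6×6 / (7×48) = 1 − 36/336 ≈ 0.8929

0.8929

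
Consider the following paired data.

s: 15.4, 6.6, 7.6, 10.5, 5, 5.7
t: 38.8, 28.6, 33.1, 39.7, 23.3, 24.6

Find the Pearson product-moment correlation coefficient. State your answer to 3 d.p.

n = 6, Σs = 50.8, Σt = 188.1, Σs² = 506.22, Σt² = 6143.15, Σst = 1711.41
nΣst − ΣsΣt = 10268.46 − 9555.48 = 712.98
nΣs² − (Σs)² = 3037.32 − 2580.64 = 456.68; nΣt² − (Σt)² = 36858.9 − 35381.61 = 1477.29
r = 712.98 / √(456.68 × 1477.29) = 712.98 / 821.3701 ≈ 0.868

0.868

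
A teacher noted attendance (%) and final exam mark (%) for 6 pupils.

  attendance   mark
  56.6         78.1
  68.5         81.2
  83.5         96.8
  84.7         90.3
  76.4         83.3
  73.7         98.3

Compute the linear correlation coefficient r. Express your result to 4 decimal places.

0.6908

n = 6, Σx = 443.4, Σy = 528, Σx² = 33310.8, Σy² = 46819.16, Σxy = 39322.7
nΣxy − ΣxΣy = 235936.2 − 234115.2 = 1821
nΣx² − (Σx)² = 199864.8 − 196603.56 = 3261.24; nΣy² − (Σy)² = 280914.96 − 278784 = 2130.96
r = 1821 / √(3261.24 × 2130.96) = 1821 / 2636.2041 ≈ 0.6908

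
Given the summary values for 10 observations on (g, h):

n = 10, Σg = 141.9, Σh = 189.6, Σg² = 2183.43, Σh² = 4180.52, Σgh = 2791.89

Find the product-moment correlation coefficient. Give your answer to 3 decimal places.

0.322

r = (nΣgh − ΣgΣh) / √[(nΣg² − (Σg)²)(nΣh² − (Σh)²)]
Numerator: 10×2791.89 − 141.9×189.6 = 1014.66
Denominator: √[(21834.3 − 20135.61)(41805.2 − 35948.16)] = √[1698.69 × 5857.04] = 3154.2504
r = 1014.66 / 3154.2504 ≈ 0.322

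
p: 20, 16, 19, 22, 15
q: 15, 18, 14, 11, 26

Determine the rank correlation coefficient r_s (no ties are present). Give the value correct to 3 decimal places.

Rank p: 4, 2, 3, 5, 1
Rank q: 3, 4, 2, 1, 5
d = rank(p) − rank(q): 1, -2, 1, 4, -4; Σd² = 38
ρ = 1 − 6Σd² / [n(n²−1)] = 1 − 6×38 / (5×24) = 1 − 228/120 ≈ -0.900

-0.900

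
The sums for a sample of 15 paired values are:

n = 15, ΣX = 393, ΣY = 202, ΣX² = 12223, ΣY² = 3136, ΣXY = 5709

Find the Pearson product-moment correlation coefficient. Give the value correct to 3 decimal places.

0.466

r = (nΣXY − ΣXΣY) / √[(nΣX² − (ΣX)²)(nΣY² − (ΣY)²)]
Numerator: 15×5709 − 393×202 = 6249
Denominator: √[(183345 − 154449)(47040 − 40804)] = √[28896 × 6236] = 13423.6901
r = 6249 / 13423.6901 ≈ 0.466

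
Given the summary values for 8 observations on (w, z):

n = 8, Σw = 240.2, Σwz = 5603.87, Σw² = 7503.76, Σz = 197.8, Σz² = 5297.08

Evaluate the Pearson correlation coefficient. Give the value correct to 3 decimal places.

-0.973

r = (nΣwz − ΣwΣz) / √[(nΣw² − (Σw)²)(nΣz² − (Σz)²)]
Numerator: 8×5603.87 − 240.2×197.8 = -2680.6
Denominator: √[(60030.08 − 57696.04)(42376.64 − 39124.84)] = √[2334.04 × 3251.8] = 2754.9648
r = -2680.6 / 2754.9648 ≈ -0.973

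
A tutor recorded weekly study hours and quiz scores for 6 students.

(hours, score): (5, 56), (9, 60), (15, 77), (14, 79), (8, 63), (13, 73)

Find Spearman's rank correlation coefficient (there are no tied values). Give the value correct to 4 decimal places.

0.8857

Rank hours: 1, 3, 6, 5, 2, 4
Rank score: 1, 2, 5, 6, 3, 4
d = rank(hours) − rank(score): 0, 1, 1, -1, -1, 0; Σd² = 4
ρ = 1 − 6Σd² / [n(n²−1)] = 1 − 6×4 / (6×35) = 1 − 24/210 ≈ 0.8857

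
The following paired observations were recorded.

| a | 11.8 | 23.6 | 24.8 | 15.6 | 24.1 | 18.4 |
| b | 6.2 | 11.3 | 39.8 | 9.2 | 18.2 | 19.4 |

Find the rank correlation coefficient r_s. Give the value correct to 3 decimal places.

0.829

Rank a: 1, 4, 6, 2, 5, 3
Rank b: 1, 3, 6, 2, 4, 5
d = rank(a) − rank(b): 0, 1, 0, 0, 1, -2; Σd² = 6
ρ = 1 − 6Σd² / [n(n²−1)] = 1 − 6×6 / (6×35) = 1 − 36/210 ≈ 0.829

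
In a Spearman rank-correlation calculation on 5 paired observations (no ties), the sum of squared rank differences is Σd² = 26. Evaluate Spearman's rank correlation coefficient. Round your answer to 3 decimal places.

ρ = 1 − 6Σd² / [n(n²−1)] = 1 − 6×26 / (5×24)
  = 1 − 156/120 = 1 − 1.3000 ≈ -0.300

-0.300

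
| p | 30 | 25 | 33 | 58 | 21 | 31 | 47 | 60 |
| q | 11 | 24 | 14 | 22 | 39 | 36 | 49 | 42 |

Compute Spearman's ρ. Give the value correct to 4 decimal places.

0.2381

Rank p: 3, 2, 5, 7, 1, 4, 6, 8
Rank q: 1, 4, 2, 3, 6, 5, 8, 7
d = rank(p) − rank(q): 2, -2, 3, 4, -5, -1, -2, 1; Σd² = 64
ρ = 1 − 6Σd² / [n(n²−1)] = 1 − 6×64 / (8×63) = 1 − 384/504 ≈ 0.2381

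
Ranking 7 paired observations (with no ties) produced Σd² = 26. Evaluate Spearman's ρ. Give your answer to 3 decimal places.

0.536

ρ = 1 − 6Σd² / [n(n²−1)] = 1 − 6×26 / (7×48)
  = 1 − 156/336 = 1 − 0.4643 ≈ 0.536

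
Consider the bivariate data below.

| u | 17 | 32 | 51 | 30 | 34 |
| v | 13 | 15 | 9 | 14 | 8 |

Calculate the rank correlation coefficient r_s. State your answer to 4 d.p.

-0.5000

Rank u: 1, 3, 5, 2, 4
Rank v: 3, 5, 2, 4, 1
d = rank(u) − rank(v): -2, -2, 3, -2, 3; Σd² = 30
ρ = 1 − 6Σd² / [n(n²−1)] = 1 − 6×30 / (5×24) = 1 − 180/120 ≈ -0.5000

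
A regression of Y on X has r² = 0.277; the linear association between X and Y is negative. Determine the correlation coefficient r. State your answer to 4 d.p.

-0.5263

|r| = √0.277 = 0.5263
The association is negative, so r = −0.5263.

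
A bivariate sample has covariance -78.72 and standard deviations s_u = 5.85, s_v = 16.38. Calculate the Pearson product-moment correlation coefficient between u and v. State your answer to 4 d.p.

r = Cov(u,v) / (s_u · s_v) = -78.72 / (5.85 × 16.38)
  = -78.72 / 95.8230 ≈ -0.8215

-0.8215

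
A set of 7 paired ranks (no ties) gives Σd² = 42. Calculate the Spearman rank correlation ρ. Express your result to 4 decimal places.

ρ = 1 − 6Σd² / [n(n²−1)] = 1 − 6×42 / (7×48)
  = 1 − 252/336 = 1 − 0.75000 ≈ 0.2500

0.2500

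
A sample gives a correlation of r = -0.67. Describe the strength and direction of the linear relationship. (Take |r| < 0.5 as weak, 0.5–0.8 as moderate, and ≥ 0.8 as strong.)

moderate negative

r = -0.67 < 0 so the relationship is negative.
|r| = 0.67, which falls in the moderate range.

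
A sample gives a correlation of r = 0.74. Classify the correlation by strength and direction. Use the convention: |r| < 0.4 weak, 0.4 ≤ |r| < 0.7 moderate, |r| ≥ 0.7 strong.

r = 0.74 > 0 so the relationship is positive.
|r| = 0.74, which falls in the strong range.

strong positive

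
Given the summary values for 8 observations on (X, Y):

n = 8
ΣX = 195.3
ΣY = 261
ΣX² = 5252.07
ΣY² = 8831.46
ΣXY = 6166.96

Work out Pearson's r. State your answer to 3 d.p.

-0.523

r = (nΣXY − ΣXΣY) / √[(nΣX² − (ΣX)²)(nΣY² − (ΣY)²)]
Numerator: 8×6166.96 − 195.3×261 = -1637.62
Denominator: √[(42016.56 − 38142.09)(70651.68 − 68121)] = √[3874.47 × 2530.68] = 3131.3006
r = -1637.62 / 3131.3006 ≈ -0.523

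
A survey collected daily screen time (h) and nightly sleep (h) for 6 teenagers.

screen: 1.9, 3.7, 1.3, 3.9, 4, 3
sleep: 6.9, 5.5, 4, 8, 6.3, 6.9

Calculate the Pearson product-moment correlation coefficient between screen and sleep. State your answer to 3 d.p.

0.540

n = 6, Σx = 17.8, Σy = 37.6, Σx² = 59.2, Σy² = 245.16, Σxy = 115.76
nΣxy − ΣxΣy = 694.56 − 669.28 = 25.28
nΣx² − (Σx)² = 355.2 − 316.84 = 38.36; nΣy² − (Σy)² = 1470.96 − 1413.76 = 57.2
r = 25.28 / √(38.36 × 57.2) = 25.28 / 46.8422 ≈ 0.540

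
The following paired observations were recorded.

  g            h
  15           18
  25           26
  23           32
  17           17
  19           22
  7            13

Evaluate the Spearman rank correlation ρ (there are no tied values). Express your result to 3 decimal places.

0.886

Rank g: 2, 6, 5, 3, 4, 1
Rank h: 3, 5, 6, 2, 4, 1
d = rank(g) − rank(h): -1, 1, -1, 1, 0, 0; Σd² = 4
ρ = 1 − 6Σd² / [n(n²−1)] = 1 − 6×4 / (6×35) = 1 − 24/210 ≈ 0.886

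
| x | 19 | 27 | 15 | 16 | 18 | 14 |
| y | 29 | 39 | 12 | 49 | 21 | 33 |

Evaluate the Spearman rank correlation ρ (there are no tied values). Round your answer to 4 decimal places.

0.2000

Rank x: 5, 6, 2, 3, 4, 1
Rank y: 3, 5, 1, 6, 2, 4
d = rank(x) − rank(y): 2, 1, 1, -3, 2, -3; Σd² = 28
ρ = 1 − 6Σd² / [n(n²−1)] = 1 − 6×28 / (6×35) = 1 − 168/210 ≈ 0.2000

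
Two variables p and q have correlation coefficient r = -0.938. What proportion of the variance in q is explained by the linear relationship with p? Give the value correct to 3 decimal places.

r² = (-0.938)² = 0.880

0.880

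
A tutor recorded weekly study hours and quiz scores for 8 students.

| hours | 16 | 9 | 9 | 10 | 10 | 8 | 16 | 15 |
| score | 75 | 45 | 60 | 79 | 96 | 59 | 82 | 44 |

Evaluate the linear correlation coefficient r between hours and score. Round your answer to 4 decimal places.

0.1388

n = 8, Σx = 93, Σy = 540, Σx² = 1163, Σy² = 38848, Σxy = 6339
nΣxy − ΣxΣy = 50712 − 50220 = 492
nΣx² − (Σx)² = 9304 − 8649 = 655; nΣy² − (Σy)² = 310784 − 291600 = 19184
r = 492 / √(655 × 19184) = 492 / 3544.7877 ≈ 0.1388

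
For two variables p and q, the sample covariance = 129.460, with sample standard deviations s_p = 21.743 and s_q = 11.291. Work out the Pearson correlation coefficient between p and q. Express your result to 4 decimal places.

r = Cov(p,q) / (s_p · s_q) = 129.460 / (21.743 × 11.291)
  = 129.460 / 245.5002 ≈ 0.5273

0.5273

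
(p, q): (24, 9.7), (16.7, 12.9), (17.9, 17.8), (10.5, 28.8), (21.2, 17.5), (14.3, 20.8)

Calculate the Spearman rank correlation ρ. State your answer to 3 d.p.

Rank p: 6, 3, 4, 1, 5, 2
Rank q: 1, 2, 4, 6, 3, 5
d = rank(p) − rank(q): 5, 1, 0, -5, 2, -3; Σd² = 64
ρ = 1 − 6Σd² / [n(n²−1)] = 1 − 6×64 / (6×35) = 1 − 384/210 ≈ -0.829

-0.829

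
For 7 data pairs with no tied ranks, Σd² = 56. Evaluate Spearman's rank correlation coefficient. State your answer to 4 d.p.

ρ = 1 − 6Σd² / [n(n²−1)] = 1 − 6×56 / (7×48)
  = 1 − 336/336 = 1 − 1.00000 ≈ 0.0000

0.0000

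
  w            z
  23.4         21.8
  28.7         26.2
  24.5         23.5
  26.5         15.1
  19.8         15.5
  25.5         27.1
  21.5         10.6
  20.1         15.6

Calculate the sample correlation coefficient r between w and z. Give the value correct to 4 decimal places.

n = 8, Σw = 190, Σz = 155.4, Σw² = 4582.3, Σz² = 3272.32, Σwz = 3777.37
nΣwz − ΣwΣz = 30218.96 − 29526 = 692.96
nΣw² − (Σw)² = 36658.4 − 36100 = 558.4; nΣz² − (Σz)² = 26178.56 − 24149.16 = 2029.4
r = 692.96 / √(558.4 × 2029.4) = 692.96 / 1064.5266 ≈ 0.6510

0.6510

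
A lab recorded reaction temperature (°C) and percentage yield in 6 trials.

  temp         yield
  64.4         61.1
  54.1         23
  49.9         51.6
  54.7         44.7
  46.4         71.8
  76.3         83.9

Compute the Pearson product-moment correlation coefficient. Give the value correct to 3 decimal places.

n = 6, Σx = 345.8, Σy = 336.1, Σx² = 20530.92, Σy² = 21117.31, Σxy = 19932.16
nΣxy − ΣxΣy = 119592.96 − 116223.38 = 3369.58
nΣx² − (Σx)² = 123185.52 − 119577.64 = 3607.88; nΣy² − (Σy)² = 126703.86 − 112963.21 = 13740.65
r = 3369.58 / √(3607.88 × 13740.65) = 3369.58 / 7040.9244 ≈ 0.479

0.479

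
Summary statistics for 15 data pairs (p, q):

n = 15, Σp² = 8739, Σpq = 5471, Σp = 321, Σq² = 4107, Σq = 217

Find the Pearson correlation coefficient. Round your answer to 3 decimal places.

r = (nΣpq − ΣpΣq) / √[(nΣp² − (Σp)²)(nΣq² − (Σq)²)]
Numerator: 15×5471 − 321×217 = 12408
Denominator: √[(131085 − 103041)(61605 − 47089)] = √[28044 × 14516] = 20176.3898
r = 12408 / 20176.3898 ≈ 0.615

0.615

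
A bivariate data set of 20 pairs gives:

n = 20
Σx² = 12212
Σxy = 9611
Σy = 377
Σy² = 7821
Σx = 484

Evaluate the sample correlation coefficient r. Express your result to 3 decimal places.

0.816

r = (nΣxy − ΣxΣy) / √[(nΣx² − (Σx)²)(nΣy² − (Σy)²)]
Numerator: 20×9611 − 484×377 = 9752
Denominator: √[(244240 − 234256)(156420 − 142129)] = √[9984 × 14291] = 11944.9296
r = 9752 / 11944.9296 ≈ 0.816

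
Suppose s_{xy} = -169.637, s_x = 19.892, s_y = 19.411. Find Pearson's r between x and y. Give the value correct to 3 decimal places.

-0.439

r = Cov(x,y) / (s_x · s_y) = -169.637 / (19.892 × 19.411)
  = -169.637 / 386.1236 ≈ -0.439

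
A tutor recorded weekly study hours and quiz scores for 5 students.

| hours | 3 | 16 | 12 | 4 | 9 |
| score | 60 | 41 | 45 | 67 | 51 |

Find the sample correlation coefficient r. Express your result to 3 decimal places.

n = 5, Σx = 44, Σy = 264, Σx² = 506, Σy² = 14396, Σxy = 2103
nΣxy − ΣxΣy = 10515 − 11616 = -1101
nΣx² − (Σx)² = 2530 − 1936 = 594; nΣy² − (Σy)² = 71980 − 69696 = 2284
r = -1101 / √(594 × 2284) = -1101 / 1164.7729 ≈ -0.945

-0.945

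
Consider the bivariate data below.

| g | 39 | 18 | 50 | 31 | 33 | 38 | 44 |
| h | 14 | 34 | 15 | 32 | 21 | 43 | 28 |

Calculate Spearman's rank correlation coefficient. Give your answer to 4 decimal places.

-0.5714

Rank g: 5, 1, 7, 2, 3, 4, 6
Rank h: 1, 6, 2, 5, 3, 7, 4
d = rank(g) − rank(h): 4, -5, 5, -3, 0, -3, 2; Σd² = 88
ρ = 1 − 6Σd² / [n(n²−1)] = 1 − 6×88 / (7×48) = 1 − 528/336 ≈ -0.5714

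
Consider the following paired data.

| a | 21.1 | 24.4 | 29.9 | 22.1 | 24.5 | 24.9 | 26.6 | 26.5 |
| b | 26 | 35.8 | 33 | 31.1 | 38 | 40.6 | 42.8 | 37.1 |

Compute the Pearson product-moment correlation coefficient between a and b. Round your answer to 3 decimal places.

n = 8, Σa = 200, Σb = 284.4, Σa² = 5053.06, Σb² = 10314.46, Σab = 7159.7
nΣab − ΣaΣb = 57277.6 − 56880 = 397.6
nΣa² − (Σa)² = 40424.48 − 40000 = 424.48; nΣb² − (Σb)² = 82515.68 − 80883.36 = 1632.32
r = 397.6 / √(424.48 × 1632.32) = 397.6 / 832.3985 ≈ 0.478

0.478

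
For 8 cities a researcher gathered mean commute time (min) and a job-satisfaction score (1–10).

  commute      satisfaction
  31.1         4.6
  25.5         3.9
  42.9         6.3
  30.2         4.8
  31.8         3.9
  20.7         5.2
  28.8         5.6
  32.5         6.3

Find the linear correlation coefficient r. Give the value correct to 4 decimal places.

0.4631

n = 8, Σx = 243.5, Σy = 40.6, Σx² = 7695.33, Σy² = 212.4, Σxy = 1255.43
nΣxy − ΣxΣy = 10043.44 − 9886.1 = 157.34
nΣx² − (Σx)² = 61562.64 − 59292.25 = 2270.39; nΣy² − (Σy)² = 1699.2 − 1648.36 = 50.84
r = 157.34 / √(2270.39 × 50.84) = 157.34 / 339.7449 ≈ 0.4631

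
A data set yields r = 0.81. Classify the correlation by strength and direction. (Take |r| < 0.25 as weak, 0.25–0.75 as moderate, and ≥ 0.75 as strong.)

r = 0.81 > 0 so the relationship is positive.
|r| = 0.81, which falls in the strong range.

strong positive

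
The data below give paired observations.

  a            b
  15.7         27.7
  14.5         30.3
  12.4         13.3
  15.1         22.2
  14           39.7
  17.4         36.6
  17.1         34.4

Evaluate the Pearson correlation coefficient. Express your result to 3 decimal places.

0.597

n = 7, Σa = 106.2, Σb = 204.2, Σa² = 1629.68, Σb² = 6454.12, Σab = 3155.26
nΣab − ΣaΣb = 22086.82 − 21686.04 = 400.78
nΣa² − (Σa)² = 11407.76 − 11278.44 = 129.32; nΣb² − (Σb)² = 45178.84 − 41697.64 = 3481.2
r = 400.78 / √(129.32 × 3481.2) = 400.78 / 670.9611 ≈ 0.597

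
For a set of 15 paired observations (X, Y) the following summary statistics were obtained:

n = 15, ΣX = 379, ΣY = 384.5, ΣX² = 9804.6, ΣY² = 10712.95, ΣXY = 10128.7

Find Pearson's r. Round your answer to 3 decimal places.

r = (nΣXY − ΣXΣY) / √[(nΣX² − (ΣX)²)(nΣY² − (ΣY)²)]
Numerator: 15×10128.7 − 379×384.5 = 6205
Denominator: √[(147069 − 143641)(160694.25 − 147840.25)] = √[3428 × 12854] = 6638.0353
r = 6205 / 6638.0353 ≈ 0.935

0.935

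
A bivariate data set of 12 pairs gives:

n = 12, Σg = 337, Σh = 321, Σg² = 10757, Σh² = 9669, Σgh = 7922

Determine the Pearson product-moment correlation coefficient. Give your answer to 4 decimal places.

-0.9238

r = (nΣgh − ΣgΣh) / √[(nΣg² − (Σg)²)(nΣh² − (Σh)²)]
Numerator: 12×7922 − 337×321 = -13113
Denominator: √[(129084 − 113569)(116028 − 103041)] = √[15515 × 12987] = 14194.8337
r = -13113 / 14194.8337 ≈ -0.9238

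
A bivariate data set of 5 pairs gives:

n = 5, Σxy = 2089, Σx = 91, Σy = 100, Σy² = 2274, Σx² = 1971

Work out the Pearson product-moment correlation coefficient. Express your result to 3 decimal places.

0.916

r = (nΣxy − ΣxΣy) / √[(nΣx² − (Σx)²)(nΣy² − (Σy)²)]
Numerator: 5×2089 − 91×100 = 1345
Denominator: √[(9855 − 8281)(11370 − 10000)] = √[1574 × 1370] = 1468.4618
r = 1345 / 1468.4618 ≈ 0.916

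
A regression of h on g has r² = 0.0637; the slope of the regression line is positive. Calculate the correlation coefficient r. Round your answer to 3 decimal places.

0.252

|r| = √0.0637 = 0.252
The association is positive, so r = 0.252.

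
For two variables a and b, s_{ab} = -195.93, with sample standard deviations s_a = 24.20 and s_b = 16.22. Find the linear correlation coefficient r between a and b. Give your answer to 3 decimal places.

-0.499

r = Cov(a,b) / (s_a · s_b) = -195.93 / (24.20 × 16.22)
  = -195.93 / 392.5240 ≈ -0.499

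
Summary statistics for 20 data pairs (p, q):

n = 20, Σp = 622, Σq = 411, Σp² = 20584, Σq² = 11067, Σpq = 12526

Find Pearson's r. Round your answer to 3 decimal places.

r = (nΣpq − ΣpΣq) / √[(nΣp² − (Σp)²)(nΣq² − (Σq)²)]
Numerator: 20×12526 − 622×411 = -5122
Denominator: √[(411680 − 386884)(221340 − 168921)] = √[24796 × 52419] = 36052.4829
r = -5122 / 36052.4829 ≈ -0.142

-0.142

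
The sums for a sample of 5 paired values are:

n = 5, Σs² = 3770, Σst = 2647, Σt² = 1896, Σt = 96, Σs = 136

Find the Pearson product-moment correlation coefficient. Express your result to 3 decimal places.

r = (nΣst − ΣsΣt) / √[(nΣs² − (Σs)²)(nΣt² − (Σt)²)]
Numerator: 5×2647 − 136×96 = 179
Denominator: √[(18850 − 18496)(9480 − 9216)] = √[354 × 264] = 305.7057
r = 179 / 305.7057 ≈ 0.586

0.586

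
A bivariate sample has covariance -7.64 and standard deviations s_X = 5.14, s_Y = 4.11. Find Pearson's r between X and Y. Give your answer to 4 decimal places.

-0.3616

r = Cov(X,Y) / (s_X · s_Y) = -7.64 / (5.14 × 4.11)
  = -7.64 / 21.1254 ≈ -0.3616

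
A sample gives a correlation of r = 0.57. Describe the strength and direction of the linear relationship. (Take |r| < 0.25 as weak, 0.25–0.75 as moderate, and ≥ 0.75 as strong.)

r = 0.57 > 0 so the relationship is positive.
|r| = 0.57, which falls in the moderate range.

moderate positive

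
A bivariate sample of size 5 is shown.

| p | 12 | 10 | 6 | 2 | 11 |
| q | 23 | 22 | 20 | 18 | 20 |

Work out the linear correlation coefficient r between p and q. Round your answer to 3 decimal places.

n = 5, Σp = 41, Σq = 103, Σp² = 405, Σq² = 2137, Σpq = 872
nΣpq − ΣpΣq = 4360 − 4223 = 137
nΣp² − (Σp)² = 2025 − 1681 = 344; nΣq² − (Σq)² = 10685 − 10609 = 76
r = 137 / √(344 × 76) = 137 / 161.6911 ≈ 0.847

0.847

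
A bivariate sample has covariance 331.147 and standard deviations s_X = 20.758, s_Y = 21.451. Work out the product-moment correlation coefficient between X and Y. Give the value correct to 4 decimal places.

0.7437

r = Cov(X,Y) / (s_X · s_Y) = 331.147 / (20.758 × 21.451)
  = 331.147 / 445.2799 ≈ 0.7437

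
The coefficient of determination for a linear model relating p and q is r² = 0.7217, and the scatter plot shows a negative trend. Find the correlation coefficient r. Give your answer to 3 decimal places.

-0.850

|r| = √0.7217 = 0.850
The association is negative, so r = −0.850.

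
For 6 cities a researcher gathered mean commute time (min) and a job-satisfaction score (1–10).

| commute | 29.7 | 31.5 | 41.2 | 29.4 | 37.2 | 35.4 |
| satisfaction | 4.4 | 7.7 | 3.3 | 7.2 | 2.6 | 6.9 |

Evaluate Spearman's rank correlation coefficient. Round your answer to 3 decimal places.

Rank commute: 2, 3, 6, 1, 5, 4
Rank satisfaction: 3, 6, 2, 5, 1, 4
d = rank(commute) − rank(satisfaction): -1, -3, 4, -4, 4, 0; Σd² = 58
ρ = 1 − 6Σd² / [n(n²−1)] = 1 − 6×58 / (6×35) = 1 − 348/210 ≈ -0.657

-0.657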